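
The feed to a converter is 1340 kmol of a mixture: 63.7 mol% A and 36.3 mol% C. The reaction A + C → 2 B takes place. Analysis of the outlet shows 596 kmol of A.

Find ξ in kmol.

For A: n = n₀ − 1ξ → 596 = 853.6 − 1ξ, giving ξ = 257.6 kmol.
Outlet amounts (n = n₀ + ν ξ):
  A: 853.6 − 1(257.6) = 596
  C: 486.4 − 1(257.6) = 228.8
  B: 0 + 2(257.6) = 515.2

ξ = 258 kmol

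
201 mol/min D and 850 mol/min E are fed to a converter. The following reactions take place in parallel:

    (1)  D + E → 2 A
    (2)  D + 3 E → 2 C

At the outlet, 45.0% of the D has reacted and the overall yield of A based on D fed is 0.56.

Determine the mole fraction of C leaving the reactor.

Yield of A: 2ξ₁ / 201 = 0.56 → ξ₁ = 56.28 mol/min.
Conversion of D: 1ξ₁ + 1ξ₂ = 0.45 × 201 = 90.45 → ξ₂ = 34.17 mol/min.
Outlet amounts (n = n₀ + Σ ν·ξ):
  D: 201 − 1(56.28) − 1(34.17) = 110.5
  E: 850 − 1(56.28) − 3(34.17) = 691.2
  A: 0 + 2(56.28) = 112.6
  C: 0 + 2(34.17) = 68.34
Total out = 982.7 mol/min; y_C = 68.34 / 982.7 = 0.06955.

0.0695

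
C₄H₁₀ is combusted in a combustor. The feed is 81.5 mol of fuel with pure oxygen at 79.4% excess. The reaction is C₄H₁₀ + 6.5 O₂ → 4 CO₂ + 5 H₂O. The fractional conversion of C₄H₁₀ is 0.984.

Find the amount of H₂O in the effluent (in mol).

Stoichiometric O₂ = 6.5 × 81.5 = 529.8 mol; O₂ fed = 529.8 × 1.794 = 950.4 mol.
Fuel reacted = 0.984 × 81.5 → ξ = 80.2 mol.
Outlet (n = n₀ + ν ξ):
  C₄H₁₀: 81.5 − 1(80.2) = 1.304
  O₂: 950.4 − 6.5(80.2) = 429.1
  CO₂: 0 + 4(80.2) = 320.8
  H₂O: 0 + 5(80.2) = 401

401 mol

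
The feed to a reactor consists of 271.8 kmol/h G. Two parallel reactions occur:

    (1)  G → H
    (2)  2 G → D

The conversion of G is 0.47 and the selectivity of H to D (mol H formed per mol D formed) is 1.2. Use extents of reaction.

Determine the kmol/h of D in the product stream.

Conversion of G: G consumed = 0.47 × 271.8 = 127.7 kmol/h = 1ξ₁ + 2ξ₂.
Selectivity: 1ξ₁ / (1ξ₂) = 1.2 → ξ₁ = 1.2 ξ₂.
Substitute: (1·1.2 + 2) ξ₂ = 127.7 → ξ₂ = 39.92 kmol/h, ξ₁ = 47.9 kmol/h.
Outlet amounts (n = n₀ + Σ ν·ξ):
  G: 271.8 − 1(47.9) − 2(39.92) = 144.1
  H: 0 + 1(47.9) = 47.9
  D: 0 + 1(39.92) = 39.92

39.9 kmol/h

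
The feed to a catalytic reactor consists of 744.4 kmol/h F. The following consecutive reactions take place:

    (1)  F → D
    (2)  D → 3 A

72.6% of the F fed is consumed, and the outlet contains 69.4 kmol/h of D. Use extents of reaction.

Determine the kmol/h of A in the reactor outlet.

1410 kmol/h

Conversion of F: F consumed = 1ξ₁ = 0.726 × 744.4 → ξ₁ = 540.4 kmol/h.
D balance: n_D = 0 + 1ξ₁ − 1ξ₂ = 69.4 → ξ₂ = (1·540.4 − 69.4)/1 = 471 kmol/h.
Outlet amounts (n = n₀ + Σ ν·ξ):
  F: 744.4 − 1(540.4) = 204
  D: 0 + 1(540.4) − 1(471) = 69.4
  A: 0 + 3(471) = 1413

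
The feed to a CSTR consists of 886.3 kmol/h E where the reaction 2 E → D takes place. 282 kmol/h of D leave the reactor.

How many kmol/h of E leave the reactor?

For D: n = n₀ + 1ξ → 282 = 0 + 1ξ, giving ξ = 282 kmol/h.
Outlet amounts (n = n₀ + ν ξ):
  E: 886.3 − 2(282) = 322.3
  D: 0 + 1(282) = 282

322 kmol/h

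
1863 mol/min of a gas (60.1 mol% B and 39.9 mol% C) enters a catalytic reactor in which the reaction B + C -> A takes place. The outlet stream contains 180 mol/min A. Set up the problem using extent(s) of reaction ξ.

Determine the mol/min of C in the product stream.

For A: n = n₀ + 1ξ → 180 = 0 + 1ξ, giving ξ = 180 mol/min.
Outlet amounts (n = n₀ + ν ξ):
  B: 1120 − 1(180) = 939.7
  C: 743.3 − 1(180) = 563.3
  A: 0 + 1(180) = 180

563 mol/min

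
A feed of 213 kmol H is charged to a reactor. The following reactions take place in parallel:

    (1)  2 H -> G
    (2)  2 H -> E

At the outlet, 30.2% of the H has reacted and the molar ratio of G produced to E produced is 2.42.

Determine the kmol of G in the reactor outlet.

Conversion of H: H consumed = 0.302 × 213 = 64.33 kmol = 2ξ₁ + 2ξ₂.
Selectivity: 1ξ₁ / (1ξ₂) = 2.42 → ξ₁ = 2.42 ξ₂.
Substitute: (2·2.42 + 2) ξ₂ = 64.33 → ξ₂ = 9.404 kmol, ξ₁ = 22.76 kmol.
Outlet amounts (n = n₀ + Σ ν·ξ):
  H: 213 − 2(22.76) − 2(9.404) = 148.7
  G: 0 + 1(22.76) = 22.76
  E: 0 + 1(9.404) = 9.404

22.8 kmol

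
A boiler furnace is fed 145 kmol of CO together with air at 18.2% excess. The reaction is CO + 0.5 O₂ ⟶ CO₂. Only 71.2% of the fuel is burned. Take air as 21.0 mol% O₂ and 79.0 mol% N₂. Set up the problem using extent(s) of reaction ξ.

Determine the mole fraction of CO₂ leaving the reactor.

Stoichiometric O₂ = 0.5 × 145 = 72.5 kmol; O₂ fed = 72.5 × 1.182 = 85.69 kmol.
N₂ fed = 85.69 × 79/21 = 322.4 kmol.
Fuel reacted = 0.712 × 145 → ξ = 103.2 kmol.
Outlet (n = n₀ + ν ξ):
  CO: 145 − 1(103.2) = 41.76
  O₂: 85.69 − 0.5(103.2) = 34.07
  N₂: 322.4 (inert)
  CO₂: 0 + 1(103.2) = 103.2
Total out = 501.5 kmol; y_CO₂ = 103.2 / 501.5 = 0.2059.

0.206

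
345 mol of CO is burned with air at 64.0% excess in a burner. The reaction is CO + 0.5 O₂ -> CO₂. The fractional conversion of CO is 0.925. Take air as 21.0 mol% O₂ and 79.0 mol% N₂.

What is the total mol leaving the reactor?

Stoichiometric O₂ = 0.5 × 345 = 172.5 mol; O₂ fed = 172.5 × 1.640 = 282.9 mol.
N₂ fed = 282.9 × 79/21 = 1064 mol.
Fuel reacted = 0.925 × 345 → ξ = 319.1 mol.
Outlet (n = n₀ + ν ξ):
  CO: 345 − 1(319.1) = 25.88
  O₂: 282.9 − 0.5(319.1) = 123.3
  N₂: 1064 (inert)
  CO₂: 0 + 1(319.1) = 319.1
Total out = 25.88 + 123.3 + 1064 + 319.1 = 1533 mol.

1530 mol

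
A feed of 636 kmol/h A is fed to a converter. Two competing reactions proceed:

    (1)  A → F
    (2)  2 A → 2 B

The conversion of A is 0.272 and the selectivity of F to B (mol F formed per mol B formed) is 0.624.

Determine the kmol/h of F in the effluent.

66.5 kmol/h

Conversion of A: A consumed = 0.272 × 636 = 173 kmol/h = 1ξ₁ + 2ξ₂.
Selectivity: 1ξ₁ / (2ξ₂) = 0.624 → ξ₁ = 1.248 ξ₂.
Substitute: (1·1.248 + 2) ξ₂ = 173 → ξ₂ = 53.26 kmol/h, ξ₁ = 66.47 kmol/h.
Outlet amounts (n = n₀ + Σ ν·ξ):
  A: 636 − 1(66.47) − 2(53.26) = 463
  F: 0 + 1(66.47) = 66.47
  B: 0 + 2(53.26) = 106.5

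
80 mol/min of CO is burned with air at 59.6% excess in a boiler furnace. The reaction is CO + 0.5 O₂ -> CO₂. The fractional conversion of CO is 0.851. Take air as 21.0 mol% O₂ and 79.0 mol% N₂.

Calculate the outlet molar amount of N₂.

Stoichiometric O₂ = 0.5 × 80 = 40 mol/min; O₂ fed = 40 × 1.596 = 63.84 mol/min.
N₂ fed = 63.84 × 79/21 = 240.2 mol/min.
Fuel reacted = 0.851 × 80 → ξ = 68.08 mol/min.
Outlet (n = n₀ + ν ξ):
  CO: 80 − 1(68.08) = 11.92
  O₂: 63.84 − 0.5(68.08) = 29.8
  N₂: 240.2 (inert)
  CO₂: 0 + 1(68.08) = 68.08

240 mol/min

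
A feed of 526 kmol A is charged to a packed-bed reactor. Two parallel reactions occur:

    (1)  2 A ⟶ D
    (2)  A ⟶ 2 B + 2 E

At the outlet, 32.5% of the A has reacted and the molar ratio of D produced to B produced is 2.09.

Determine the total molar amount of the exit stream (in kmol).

Conversion of A: A consumed = 0.325 × 526 = 171 kmol = 2ξ₁ + 1ξ₂.
Selectivity: 1ξ₁ / (2ξ₂) = 2.09 → ξ₁ = 4.18 ξ₂.
Substitute: (2·4.18 + 1) ξ₂ = 171 → ξ₂ = 18.26 kmol, ξ₁ = 76.34 kmol.
Outlet amounts (n = n₀ + Σ ν·ξ):
  A: 526 − 2(76.34) − 1(18.26) = 355
  D: 0 + 1(76.34) = 76.34
  B: 0 + 2(18.26) = 36.53
  E: 0 + 2(18.26) = 36.53
Total out = 355 + 76.34 + 36.53 + 36.53 = 504.4 kmol.

504 kmol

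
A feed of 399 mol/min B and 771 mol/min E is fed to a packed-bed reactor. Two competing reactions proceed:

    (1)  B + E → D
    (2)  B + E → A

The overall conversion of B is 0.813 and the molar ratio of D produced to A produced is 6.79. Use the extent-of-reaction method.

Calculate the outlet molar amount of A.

41.6 mol/min

Conversion of B: B consumed = 0.813 × 399 = 324.4 mol/min = 1ξ₁ + 1ξ₂.
Selectivity: 1ξ₁ / (1ξ₂) = 6.79 → ξ₁ = 6.79 ξ₂.
Substitute: (1·6.79 + 1) ξ₂ = 324.4 → ξ₂ = 41.64 mol/min, ξ₁ = 282.7 mol/min.
Outlet amounts (n = n₀ + Σ ν·ξ):
  B: 399 − 1(282.7) − 1(41.64) = 74.61
  E: 771 − 1(282.7) − 1(41.64) = 446.6
  D: 0 + 1(282.7) = 282.7
  A: 0 + 1(41.64) = 41.64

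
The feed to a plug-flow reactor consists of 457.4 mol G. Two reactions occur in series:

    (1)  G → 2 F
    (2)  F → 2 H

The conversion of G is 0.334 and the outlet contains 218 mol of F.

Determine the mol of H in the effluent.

Conversion of G: G consumed = 1ξ₁ = 0.334 × 457.4 → ξ₁ = 152.8 mol.
F balance: n_F = 0 + 2ξ₁ − 1ξ₂ = 218 → ξ₂ = (2·152.8 − 218)/1 = 87.54 mol.
Outlet amounts (n = n₀ + Σ ν·ξ):
  G: 457.4 − 1(152.8) = 304.6
  F: 0 + 2(152.8) − 1(87.54) = 218
  H: 0 + 2(87.54) = 175.1

175 mol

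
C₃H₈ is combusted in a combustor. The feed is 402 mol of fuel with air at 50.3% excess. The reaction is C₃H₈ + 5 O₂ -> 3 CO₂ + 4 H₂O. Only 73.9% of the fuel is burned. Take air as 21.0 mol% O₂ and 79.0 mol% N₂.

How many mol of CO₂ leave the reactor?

891 mol

Stoichiometric O₂ = 5 × 402 = 2010 mol; O₂ fed = 2010 × 1.503 = 3021 mol.
N₂ fed = 3021 × 79/21 = 11360 mol.
Fuel reacted = 0.739 × 402 → ξ = 297.1 mol.
Outlet (n = n₀ + ν ξ):
  C₃H₈: 402 − 1(297.1) = 104.9
  O₂: 3021 − 5(297.1) = 1536
  N₂: 11360 (inert)
  CO₂: 0 + 3(297.1) = 891.2
  H₂O: 0 + 4(297.1) = 1188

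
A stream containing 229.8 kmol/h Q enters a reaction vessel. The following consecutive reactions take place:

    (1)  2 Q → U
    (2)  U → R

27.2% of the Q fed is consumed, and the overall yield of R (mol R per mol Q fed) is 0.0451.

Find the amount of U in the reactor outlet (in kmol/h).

Conversion of Q: Q consumed = 2ξ₁ = 0.272 × 229.8 → ξ₁ = 31.25 kmol/h.
Yield of R: 1ξ₂ / 229.8 = 0.0451 → ξ₂ = 10.36 kmol/h.
Outlet amounts (n = n₀ + Σ ν·ξ):
  Q: 229.8 − 2(31.25) = 167.3
  U: 0 + 1(31.25) − 1(10.36) = 20.89
  R: 0 + 1(10.36) = 10.36

20.9 kmol/h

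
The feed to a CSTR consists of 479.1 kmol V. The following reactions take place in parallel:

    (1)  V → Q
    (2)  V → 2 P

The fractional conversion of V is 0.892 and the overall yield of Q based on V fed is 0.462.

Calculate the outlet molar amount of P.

Yield of Q: 1ξ₁ / 479.1 = 0.462 → ξ₁ = 221.3 kmol.
Conversion of V: 1ξ₁ + 1ξ₂ = 0.892 × 479.1 = 427.4 → ξ₂ = 206 kmol.
Outlet amounts (n = n₀ + Σ ν·ξ):
  V: 479.1 − 1(221.3) − 1(206) = 51.74
  Q: 0 + 1(221.3) = 221.3
  P: 0 + 2(206) = 412

412 kmol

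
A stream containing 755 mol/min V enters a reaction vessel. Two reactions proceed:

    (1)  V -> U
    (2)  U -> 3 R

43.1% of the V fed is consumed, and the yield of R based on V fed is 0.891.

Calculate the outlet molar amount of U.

101 mol/min

Conversion of V: V consumed = 1ξ₁ = 0.431 × 755 → ξ₁ = 325.4 mol/min.
Yield of R: 3ξ₂ / 755 = 0.891 → ξ₂ = 224.2 mol/min.
Outlet amounts (n = n₀ + Σ ν·ξ):
  V: 755 − 1(325.4) = 429.6
  U: 0 + 1(325.4) − 1(224.2) = 101.2
  R: 0 + 3(224.2) = 672.7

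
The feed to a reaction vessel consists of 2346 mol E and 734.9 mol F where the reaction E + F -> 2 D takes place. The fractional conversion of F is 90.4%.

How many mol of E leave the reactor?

F reacted = 0.904 × 734.9 = 664.3 mol; ν_F = −1, so ξ = 664.3/1 = 664.3 mol.
Outlet amounts (n = n₀ + ν ξ):
  E: 2346 − 1(664.3) = 1682
  F: 734.9 − 1(664.3) = 70.55
  D: 0 + 2(664.3) = 1329

1680 mol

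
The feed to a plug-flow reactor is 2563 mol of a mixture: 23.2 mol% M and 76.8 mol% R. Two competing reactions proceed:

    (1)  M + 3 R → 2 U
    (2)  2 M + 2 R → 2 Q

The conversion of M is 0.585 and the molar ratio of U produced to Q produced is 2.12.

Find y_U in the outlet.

Conversion of M: M consumed = 0.585 × 594.6 = 347.9 mol = 1ξ₁ + 2ξ₂.
Selectivity: 2ξ₁ / (2ξ₂) = 2.12 → ξ₁ = 2.12 ξ₂.
Substitute: (1·2.12 + 2) ξ₂ = 347.9 → ξ₂ = 84.43 mol, ξ₁ = 179 mol.
Outlet amounts (n = n₀ + Σ ν·ξ):
  M: 594.6 − 1(179) − 2(84.43) = 246.8
  R: 1968 − 3(179) − 2(84.43) = 1263
  U: 0 + 2(179) = 358
  Q: 0 + 2(84.43) = 168.9
Total out = 2036 mol; y_U = 358 / 2036 = 0.1758.

0.176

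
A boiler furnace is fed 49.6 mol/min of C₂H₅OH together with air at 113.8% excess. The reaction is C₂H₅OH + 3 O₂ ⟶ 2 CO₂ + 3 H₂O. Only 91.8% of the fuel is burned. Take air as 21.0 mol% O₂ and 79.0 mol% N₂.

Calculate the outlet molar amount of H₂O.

Stoichiometric O₂ = 3 × 49.6 = 148.8 mol/min; O₂ fed = 148.8 × 2.138 = 318.1 mol/min.
N₂ fed = 318.1 × 79/21 = 1197 mol/min.
Fuel reacted = 0.918 × 49.6 → ξ = 45.53 mol/min.
Outlet (n = n₀ + ν ξ):
  C₂H₅OH: 49.6 − 1(45.53) = 4.067
  O₂: 318.1 − 3(45.53) = 181.5
  N₂: 1197 (inert)
  CO₂: 0 + 2(45.53) = 91.07
  H₂O: 0 + 3(45.53) = 136.6

137 mol/min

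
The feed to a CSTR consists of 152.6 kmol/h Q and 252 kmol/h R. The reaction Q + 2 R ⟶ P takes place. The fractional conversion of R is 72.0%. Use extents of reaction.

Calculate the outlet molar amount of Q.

61.9 kmol/h

R reacted = 0.72 × 252 = 181.4 kmol/h; ν_R = −2, so ξ = 181.4/2 = 90.72 kmol/h.
Outlet amounts (n = n₀ + ν ξ):
  Q: 152.6 − 1(90.72) = 61.88
  R: 252 − 2(90.72) = 70.56
  P: 0 + 1(90.72) = 90.72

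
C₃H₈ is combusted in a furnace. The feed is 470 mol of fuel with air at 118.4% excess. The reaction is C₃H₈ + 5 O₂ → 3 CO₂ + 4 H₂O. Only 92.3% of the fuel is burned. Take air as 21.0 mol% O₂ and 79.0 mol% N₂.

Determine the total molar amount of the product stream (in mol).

Stoichiometric O₂ = 5 × 470 = 2350 mol; O₂ fed = 2350 × 2.184 = 5132 mol.
N₂ fed = 5132 × 79/21 = 19310 mol.
Fuel reacted = 0.923 × 470 → ξ = 433.8 mol.
Outlet (n = n₀ + ν ξ):
  C₃H₈: 470 − 1(433.8) = 36.19
  O₂: 5132 − 5(433.8) = 2963
  N₂: 19310 (inert)
  CO₂: 0 + 3(433.8) = 1301
  H₂O: 0 + 4(433.8) = 1735
Total out = 36.19 + 2963 + 19310 + 1301 + 1735 = 25340 mol.

25300 mol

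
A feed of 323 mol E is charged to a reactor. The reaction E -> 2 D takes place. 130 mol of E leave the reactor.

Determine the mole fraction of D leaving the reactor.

0.748

For E: n = n₀ − 1ξ → 130 = 323 − 1ξ, giving ξ = 193 mol.
Outlet amounts (n = n₀ + ν ξ):
  E: 323 − 1(193) = 130
  D: 0 + 2(193) = 386
Total out = 516 mol; y_D = 386 / 516 = 0.7481.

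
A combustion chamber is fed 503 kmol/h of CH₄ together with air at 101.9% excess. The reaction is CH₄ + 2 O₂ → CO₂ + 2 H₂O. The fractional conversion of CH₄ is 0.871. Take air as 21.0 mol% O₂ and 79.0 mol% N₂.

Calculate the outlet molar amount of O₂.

Stoichiometric O₂ = 2 × 503 = 1006 kmol/h; O₂ fed = 1006 × 2.019 = 2031 kmol/h.
N₂ fed = 2031 × 79/21 = 7641 kmol/h.
Fuel reacted = 0.871 × 503 → ξ = 438.1 kmol/h.
Outlet (n = n₀ + ν ξ):
  CH₄: 503 − 1(438.1) = 64.89
  O₂: 2031 − 2(438.1) = 1155
  N₂: 7641 (inert)
  CO₂: 0 + 1(438.1) = 438.1
  H₂O: 0 + 2(438.1) = 876.2

1150 kmol/h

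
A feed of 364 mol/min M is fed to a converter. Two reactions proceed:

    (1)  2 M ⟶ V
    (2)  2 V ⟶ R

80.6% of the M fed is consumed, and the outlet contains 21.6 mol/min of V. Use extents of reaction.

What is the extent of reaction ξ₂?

ξ₂ = 62.5 mol/min

Conversion of M: M consumed = 2ξ₁ = 0.806 × 364 → ξ₁ = 146.7 mol/min.
V balance: n_V = 0 + 1ξ₁ − 2ξ₂ = 21.6 → ξ₂ = (1·146.7 − 21.6)/2 = 62.55 mol/min.
Outlet amounts (n = n₀ + Σ ν·ξ):
  M: 364 − 2(146.7) = 70.62
  V: 0 + 1(146.7) − 2(62.55) = 21.6
  R: 0 + 1(62.55) = 62.55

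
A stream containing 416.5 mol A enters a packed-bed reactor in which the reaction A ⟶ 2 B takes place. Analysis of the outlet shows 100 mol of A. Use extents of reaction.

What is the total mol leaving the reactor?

733 mol

For A: n = n₀ − 1ξ → 100 = 416.5 − 1ξ, giving ξ = 316.5 mol.
Outlet amounts (n = n₀ + ν ξ):
  A: 416.5 − 1(316.5) = 100
  B: 0 + 2(316.5) = 633
Total out = 100 + 633 = 733 mol.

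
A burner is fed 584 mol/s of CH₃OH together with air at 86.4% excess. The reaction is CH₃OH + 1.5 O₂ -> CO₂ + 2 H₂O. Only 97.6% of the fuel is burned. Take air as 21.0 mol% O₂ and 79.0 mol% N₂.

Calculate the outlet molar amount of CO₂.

Stoichiometric O₂ = 1.5 × 584 = 876 mol/s; O₂ fed = 876 × 1.864 = 1633 mol/s.
N₂ fed = 1633 × 79/21 = 6143 mol/s.
Fuel reacted = 0.976 × 584 → ξ = 570 mol/s.
Outlet (n = n₀ + ν ξ):
  CH₃OH: 584 − 1(570) = 14.02
  O₂: 1633 − 1.5(570) = 777.9
  N₂: 6143 (inert)
  CO₂: 0 + 1(570) = 570
  H₂O: 0 + 2(570) = 1140

570 mol/s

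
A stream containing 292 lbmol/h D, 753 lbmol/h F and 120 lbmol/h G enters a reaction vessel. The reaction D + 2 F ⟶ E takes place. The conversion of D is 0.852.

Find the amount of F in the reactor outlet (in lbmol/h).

D reacted = 0.852 × 292 = 248.8 lbmol/h; ν_D = −1, so ξ = 248.8/1 = 248.8 lbmol/h.
Outlet amounts (n = n₀ + ν ξ):
  D: 292 − 1(248.8) = 43.22
  F: 753 − 2(248.8) = 255.4
  E: 0 + 1(248.8) = 248.8
  G: 120 (inert)

255 lbmol/h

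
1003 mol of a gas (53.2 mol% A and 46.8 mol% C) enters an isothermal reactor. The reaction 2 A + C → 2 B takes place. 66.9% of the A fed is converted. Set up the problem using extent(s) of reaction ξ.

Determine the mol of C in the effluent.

A reacted = 0.669 × 533.6 = 357 mol; ν_A = −2, so ξ = 357/2 = 178.5 mol.
Outlet amounts (n = n₀ + ν ξ):
  A: 533.6 − 2(178.5) = 176.6
  C: 469.4 − 1(178.5) = 290.9
  B: 0 + 2(178.5) = 357

291 mol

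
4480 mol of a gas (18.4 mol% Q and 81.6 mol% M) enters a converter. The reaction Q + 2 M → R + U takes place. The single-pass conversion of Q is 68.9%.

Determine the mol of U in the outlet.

568 mol

Q reacted = 0.689 × 824.3 = 568 mol; ν_Q = −1, so ξ = 568/1 = 568 mol.
Outlet amounts (n = n₀ + ν ξ):
  Q: 824.3 − 1(568) = 256.4
  M: 3656 − 2(568) = 2520
  R: 0 + 1(568) = 568
  U: 0 + 1(568) = 568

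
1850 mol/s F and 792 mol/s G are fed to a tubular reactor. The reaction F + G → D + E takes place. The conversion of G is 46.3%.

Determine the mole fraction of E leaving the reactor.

0.139

G reacted = 0.463 × 792 = 366.7 mol/s; ν_G = −1, so ξ = 366.7/1 = 366.7 mol/s.
Outlet amounts (n = n₀ + ν ξ):
  F: 1850 − 1(366.7) = 1483
  G: 792 − 1(366.7) = 425.3
  D: 0 + 1(366.7) = 366.7
  E: 0 + 1(366.7) = 366.7
Total out = 2642 mol/s; y_E = 366.7 / 2642 = 0.1388.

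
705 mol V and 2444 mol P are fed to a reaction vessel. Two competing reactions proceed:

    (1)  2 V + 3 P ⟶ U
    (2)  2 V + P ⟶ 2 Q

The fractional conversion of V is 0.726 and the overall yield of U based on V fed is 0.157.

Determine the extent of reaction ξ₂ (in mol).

ξ₂ = 145 mol

Yield of U: 1ξ₁ / 705 = 0.157 → ξ₁ = 110.7 mol.
Conversion of V: 2ξ₁ + 2ξ₂ = 0.726 × 705 = 511.8 → ξ₂ = 145.2 mol.
Outlet amounts (n = n₀ + Σ ν·ξ):
  V: 705 − 2(110.7) − 2(145.2) = 193.2
  P: 2444 − 3(110.7) − 1(145.2) = 1967
  U: 0 + 1(110.7) = 110.7
  Q: 0 + 2(145.2) = 290.5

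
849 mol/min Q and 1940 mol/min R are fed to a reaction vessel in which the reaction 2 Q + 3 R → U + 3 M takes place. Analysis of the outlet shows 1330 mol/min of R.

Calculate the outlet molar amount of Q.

442 mol/min

For R: n = n₀ − 3ξ → 1330 = 1940 − 3ξ, giving ξ = 203.3 mol/min.
Outlet amounts (n = n₀ + ν ξ):
  Q: 849 − 2(203.3) = 442.3
  R: 1940 − 3(203.3) = 1330
  U: 0 + 1(203.3) = 203.3
  M: 0 + 3(203.3) = 610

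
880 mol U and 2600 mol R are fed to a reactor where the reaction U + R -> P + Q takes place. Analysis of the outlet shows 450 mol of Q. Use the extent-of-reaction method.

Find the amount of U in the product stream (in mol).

430 mol

For Q: n = n₀ + 1ξ → 450 = 0 + 1ξ, giving ξ = 450 mol.
Outlet amounts (n = n₀ + ν ξ):
  U: 880 − 1(450) = 430
  R: 2600 − 1(450) = 2150
  P: 0 + 1(450) = 450
  Q: 0 + 1(450) = 450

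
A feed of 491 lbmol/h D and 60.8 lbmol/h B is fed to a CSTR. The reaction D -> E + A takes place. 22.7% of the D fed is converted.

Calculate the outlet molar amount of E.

D reacted = 0.227 × 491 = 111.5 lbmol/h; ν_D = −1, so ξ = 111.5/1 = 111.5 lbmol/h.
Outlet amounts (n = n₀ + ν ξ):
  D: 491 − 1(111.5) = 379.5
  E: 0 + 1(111.5) = 111.5
  A: 0 + 1(111.5) = 111.5
  B: 60.8 (inert)

111 lbmol/h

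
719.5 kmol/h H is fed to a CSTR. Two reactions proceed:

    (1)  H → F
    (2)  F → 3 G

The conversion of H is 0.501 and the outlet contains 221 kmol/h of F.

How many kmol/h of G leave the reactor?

418 kmol/h

Conversion of H: H consumed = 1ξ₁ = 0.501 × 719.5 → ξ₁ = 360.5 kmol/h.
F balance: n_F = 0 + 1ξ₁ − 1ξ₂ = 221 → ξ₂ = (1·360.5 − 221)/1 = 139.5 kmol/h.
Outlet amounts (n = n₀ + Σ ν·ξ):
  H: 719.5 − 1(360.5) = 359
  F: 0 + 1(360.5) − 1(139.5) = 221
  G: 0 + 3(139.5) = 418.4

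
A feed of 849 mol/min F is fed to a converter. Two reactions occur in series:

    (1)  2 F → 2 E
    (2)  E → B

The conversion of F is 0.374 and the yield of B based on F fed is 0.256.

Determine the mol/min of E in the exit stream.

100 mol/min

Conversion of F: F consumed = 2ξ₁ = 0.374 × 849 → ξ₁ = 158.8 mol/min.
Yield of B: 1ξ₂ / 849 = 0.256 → ξ₂ = 217.3 mol/min.
Outlet amounts (n = n₀ + Σ ν·ξ):
  F: 849 − 2(158.8) = 531.5
  E: 0 + 2(158.8) − 1(217.3) = 100.2
  B: 0 + 1(217.3) = 217.3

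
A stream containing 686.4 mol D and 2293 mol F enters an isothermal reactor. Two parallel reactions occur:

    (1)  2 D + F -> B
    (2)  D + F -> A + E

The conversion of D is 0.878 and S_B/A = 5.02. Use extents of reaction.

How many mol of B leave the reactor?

274 mol

Conversion of D: D consumed = 0.878 × 686.4 = 602.7 mol = 2ξ₁ + 1ξ₂.
Selectivity: 1ξ₁ / (1ξ₂) = 5.02 → ξ₁ = 5.02 ξ₂.
Substitute: (2·5.02 + 1) ξ₂ = 602.7 → ξ₂ = 54.59 mol, ξ₁ = 274 mol.
Outlet amounts (n = n₀ + Σ ν·ξ):
  D: 686.4 − 2(274) − 1(54.59) = 83.74
  F: 2293 − 1(274) − 1(54.59) = 1964
  B: 0 + 1(274) = 274
  A: 0 + 1(54.59) = 54.59
  E: 0 + 1(54.59) = 54.59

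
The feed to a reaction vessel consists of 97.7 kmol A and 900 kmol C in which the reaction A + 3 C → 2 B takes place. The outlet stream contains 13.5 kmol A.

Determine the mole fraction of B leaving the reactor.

For A: n = n₀ − 1ξ → 13.5 = 97.7 − 1ξ, giving ξ = 84.2 kmol.
Outlet amounts (n = n₀ + ν ξ):
  A: 97.7 − 1(84.2) = 13.5
  C: 900 − 3(84.2) = 647.4
  B: 0 + 2(84.2) = 168.4
Total out = 829.3 kmol; y_B = 168.4 / 829.3 = 0.2031.

0.203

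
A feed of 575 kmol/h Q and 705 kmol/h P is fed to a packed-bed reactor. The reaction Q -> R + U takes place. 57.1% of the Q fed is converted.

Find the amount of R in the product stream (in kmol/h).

Q reacted = 0.571 × 575 = 328.3 kmol/h; ν_Q = −1, so ξ = 328.3/1 = 328.3 kmol/h.
Outlet amounts (n = n₀ + ν ξ):
  Q: 575 − 1(328.3) = 246.7
  R: 0 + 1(328.3) = 328.3
  U: 0 + 1(328.3) = 328.3
  P: 705 (inert)

328 kmol/h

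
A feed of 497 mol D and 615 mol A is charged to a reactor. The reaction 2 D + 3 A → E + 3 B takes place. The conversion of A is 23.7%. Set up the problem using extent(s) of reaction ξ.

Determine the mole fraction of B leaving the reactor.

A reacted = 0.237 × 615 = 145.8 mol; ν_A = −3, so ξ = 145.8/3 = 48.59 mol.
Outlet amounts (n = n₀ + ν ξ):
  D: 497 − 2(48.59) = 399.8
  A: 615 − 3(48.59) = 469.2
  E: 0 + 1(48.59) = 48.59
  B: 0 + 3(48.59) = 145.8
Total out = 1063 mol; y_B = 145.8 / 1063 = 0.1371.

0.137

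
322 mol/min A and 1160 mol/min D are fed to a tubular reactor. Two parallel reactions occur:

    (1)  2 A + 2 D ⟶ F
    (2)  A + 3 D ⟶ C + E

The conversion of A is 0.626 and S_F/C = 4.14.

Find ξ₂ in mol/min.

ξ₂ = 21.7 mol/min

Conversion of A: A consumed = 0.626 × 322 = 201.6 mol/min = 2ξ₁ + 1ξ₂.
Selectivity: 1ξ₁ / (1ξ₂) = 4.14 → ξ₁ = 4.14 ξ₂.
Substitute: (2·4.14 + 1) ξ₂ = 201.6 → ξ₂ = 21.72 mol/min, ξ₁ = 89.93 mol/min.
Outlet amounts (n = n₀ + Σ ν·ξ):
  A: 322 − 2(89.93) − 1(21.72) = 120.4
  D: 1160 − 2(89.93) − 3(21.72) = 915
  F: 0 + 1(89.93) = 89.93
  C: 0 + 1(21.72) = 21.72
  E: 0 + 1(21.72) = 21.72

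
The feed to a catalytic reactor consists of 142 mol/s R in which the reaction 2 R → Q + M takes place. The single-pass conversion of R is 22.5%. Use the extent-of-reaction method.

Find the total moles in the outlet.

142 mol/s

R reacted = 0.225 × 142 = 31.95 mol/s; ν_R = −2, so ξ = 31.95/2 = 15.97 mol/s.
Outlet amounts (n = n₀ + ν ξ):
  R: 142 − 2(15.97) = 110
  Q: 0 + 1(15.97) = 15.97
  M: 0 + 1(15.97) = 15.97
Total out = 110 + 15.97 + 15.97 = 142 mol/s.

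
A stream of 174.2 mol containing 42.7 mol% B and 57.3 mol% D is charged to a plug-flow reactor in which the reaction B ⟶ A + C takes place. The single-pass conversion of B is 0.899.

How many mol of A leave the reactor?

66.9 mol

B reacted = 0.899 × 74.38 = 66.87 mol; ν_B = −1, so ξ = 66.87/1 = 66.87 mol.
Outlet amounts (n = n₀ + ν ξ):
  B: 74.38 − 1(66.87) = 7.513
  A: 0 + 1(66.87) = 66.87
  C: 0 + 1(66.87) = 66.87
  D: 99.82 (inert)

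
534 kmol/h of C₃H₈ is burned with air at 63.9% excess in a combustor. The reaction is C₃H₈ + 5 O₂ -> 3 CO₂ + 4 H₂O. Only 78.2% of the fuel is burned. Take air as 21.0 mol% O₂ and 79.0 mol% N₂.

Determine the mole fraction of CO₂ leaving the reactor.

0.0575

Stoichiometric O₂ = 5 × 534 = 2670 kmol/h; O₂ fed = 2670 × 1.639 = 4376 kmol/h.
N₂ fed = 4376 × 79/21 = 16460 kmol/h.
Fuel reacted = 0.782 × 534 → ξ = 417.6 kmol/h.
Outlet (n = n₀ + ν ξ):
  C₃H₈: 534 − 1(417.6) = 116.4
  O₂: 4376 − 5(417.6) = 2288
  N₂: 16460 (inert)
  CO₂: 0 + 3(417.6) = 1253
  H₂O: 0 + 4(417.6) = 1670
Total out = 21790 kmol/h; y_CO₂ = 1253 / 21790 = 0.05749.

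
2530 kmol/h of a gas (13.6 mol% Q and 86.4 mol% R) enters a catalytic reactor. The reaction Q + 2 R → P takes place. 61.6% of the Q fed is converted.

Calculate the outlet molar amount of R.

Q reacted = 0.616 × 344.1 = 212 kmol/h; ν_Q = −1, so ξ = 212/1 = 212 kmol/h.
Outlet amounts (n = n₀ + ν ξ):
  Q: 344.1 − 1(212) = 132.1
  R: 2186 − 2(212) = 1762
  P: 0 + 1(212) = 212

1760 kmol/h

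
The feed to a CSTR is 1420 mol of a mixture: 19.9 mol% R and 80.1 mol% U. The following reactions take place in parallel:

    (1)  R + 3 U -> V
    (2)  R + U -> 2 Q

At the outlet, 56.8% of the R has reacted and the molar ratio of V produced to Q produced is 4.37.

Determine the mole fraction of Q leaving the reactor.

Conversion of R: R consumed = 0.568 × 282.6 = 160.5 mol = 1ξ₁ + 1ξ₂.
Selectivity: 1ξ₁ / (2ξ₂) = 4.37 → ξ₁ = 8.74 ξ₂.
Substitute: (1·8.74 + 1) ξ₂ = 160.5 → ξ₂ = 16.48 mol, ξ₁ = 144 mol.
Outlet amounts (n = n₀ + Σ ν·ξ):
  R: 282.6 − 1(144) − 1(16.48) = 122.1
  U: 1137 − 3(144) − 1(16.48) = 688.9
  V: 0 + 1(144) = 144
  Q: 0 + 2(16.48) = 32.96
Total out = 987.9 mol; y_Q = 32.96 / 987.9 = 0.03336.

0.0334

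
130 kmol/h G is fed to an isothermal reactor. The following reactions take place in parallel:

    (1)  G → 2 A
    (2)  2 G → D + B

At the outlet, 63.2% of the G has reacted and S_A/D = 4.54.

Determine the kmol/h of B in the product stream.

Conversion of G: G consumed = 0.632 × 130 = 82.16 kmol/h = 1ξ₁ + 2ξ₂.
Selectivity: 2ξ₁ / (1ξ₂) = 4.54 → ξ₁ = 2.27 ξ₂.
Substitute: (1·2.27 + 2) ξ₂ = 82.16 → ξ₂ = 19.24 kmol/h, ξ₁ = 43.68 kmol/h.
Outlet amounts (n = n₀ + Σ ν·ξ):
  G: 130 − 1(43.68) − 2(19.24) = 47.84
  A: 0 + 2(43.68) = 87.36
  D: 0 + 1(19.24) = 19.24
  B: 0 + 1(19.24) = 19.24

19.2 kmol/h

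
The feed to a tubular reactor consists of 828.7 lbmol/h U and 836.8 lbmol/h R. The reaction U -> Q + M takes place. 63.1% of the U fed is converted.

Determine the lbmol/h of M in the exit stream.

523 lbmol/h

U reacted = 0.631 × 828.7 = 522.9 lbmol/h; ν_U = −1, so ξ = 522.9/1 = 522.9 lbmol/h.
Outlet amounts (n = n₀ + ν ξ):
  U: 828.7 − 1(522.9) = 305.8
  Q: 0 + 1(522.9) = 522.9
  M: 0 + 1(522.9) = 522.9
  R: 836.8 (inert)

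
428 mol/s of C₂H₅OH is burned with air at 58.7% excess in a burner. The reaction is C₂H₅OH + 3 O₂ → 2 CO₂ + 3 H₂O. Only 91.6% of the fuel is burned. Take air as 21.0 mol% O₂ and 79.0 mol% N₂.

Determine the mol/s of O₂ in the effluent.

862 mol/s

Stoichiometric O₂ = 3 × 428 = 1284 mol/s; O₂ fed = 1284 × 1.587 = 2038 mol/s.
N₂ fed = 2038 × 79/21 = 7666 mol/s.
Fuel reacted = 0.916 × 428 → ξ = 392 mol/s.
Outlet (n = n₀ + ν ξ):
  C₂H₅OH: 428 − 1(392) = 35.95
  O₂: 2038 − 3(392) = 861.6
  N₂: 7666 (inert)
  CO₂: 0 + 2(392) = 784.1
  H₂O: 0 + 3(392) = 1176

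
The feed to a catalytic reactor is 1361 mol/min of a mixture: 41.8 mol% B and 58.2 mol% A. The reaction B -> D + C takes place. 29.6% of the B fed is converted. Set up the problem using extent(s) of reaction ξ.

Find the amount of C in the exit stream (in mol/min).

B reacted = 0.296 × 568.9 = 168.4 mol/min; ν_B = −1, so ξ = 168.4/1 = 168.4 mol/min.
Outlet amounts (n = n₀ + ν ξ):
  B: 568.9 − 1(168.4) = 400.5
  D: 0 + 1(168.4) = 168.4
  C: 0 + 1(168.4) = 168.4
  A: 792.1 (inert)

168 mol/min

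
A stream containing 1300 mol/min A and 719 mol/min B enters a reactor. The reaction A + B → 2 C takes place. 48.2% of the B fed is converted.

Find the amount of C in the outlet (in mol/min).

B reacted = 0.482 × 719 = 346.6 mol/min; ν_B = −1, so ξ = 346.6/1 = 346.6 mol/min.
Outlet amounts (n = n₀ + ν ξ):
  A: 1300 − 1(346.6) = 953.4
  B: 719 − 1(346.6) = 372.4
  C: 0 + 2(346.6) = 693.1

693 mol/min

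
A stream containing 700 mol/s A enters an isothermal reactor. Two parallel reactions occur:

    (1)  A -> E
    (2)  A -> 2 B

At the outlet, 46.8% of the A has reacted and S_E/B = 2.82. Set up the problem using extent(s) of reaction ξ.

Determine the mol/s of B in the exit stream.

Conversion of A: A consumed = 0.468 × 700 = 327.6 mol/s = 1ξ₁ + 1ξ₂.
Selectivity: 1ξ₁ / (2ξ₂) = 2.82 → ξ₁ = 5.64 ξ₂.
Substitute: (1·5.64 + 1) ξ₂ = 327.6 → ξ₂ = 49.34 mol/s, ξ₁ = 278.3 mol/s.
Outlet amounts (n = n₀ + Σ ν·ξ):
  A: 700 − 1(278.3) − 1(49.34) = 372.4
  E: 0 + 1(278.3) = 278.3
  B: 0 + 2(49.34) = 98.67

98.7 mol/s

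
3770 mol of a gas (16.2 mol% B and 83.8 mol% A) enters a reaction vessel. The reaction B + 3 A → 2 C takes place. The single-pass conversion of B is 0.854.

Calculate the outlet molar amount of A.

B reacted = 0.854 × 610.7 = 521.6 mol; ν_B = −1, so ξ = 521.6/1 = 521.6 mol.
Outlet amounts (n = n₀ + ν ξ):
  B: 610.7 − 1(521.6) = 89.17
  A: 3159 − 3(521.6) = 1595
  C: 0 + 2(521.6) = 1043

1590 mol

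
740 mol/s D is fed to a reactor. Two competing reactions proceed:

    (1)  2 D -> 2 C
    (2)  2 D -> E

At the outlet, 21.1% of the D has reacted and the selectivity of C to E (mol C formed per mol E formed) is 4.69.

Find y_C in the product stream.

0.153

Conversion of D: D consumed = 0.211 × 740 = 156.1 mol/s = 2ξ₁ + 2ξ₂.
Selectivity: 2ξ₁ / (1ξ₂) = 4.69 → ξ₁ = 2.345 ξ₂.
Substitute: (2·2.345 + 2) ξ₂ = 156.1 → ξ₂ = 23.34 mol/s, ξ₁ = 54.73 mol/s.
Outlet amounts (n = n₀ + Σ ν·ξ):
  D: 740 − 2(54.73) − 2(23.34) = 583.9
  C: 0 + 2(54.73) = 109.5
  E: 0 + 1(23.34) = 23.34
Total out = 716.7 mol/s; y_C = 109.5 / 716.7 = 0.1527.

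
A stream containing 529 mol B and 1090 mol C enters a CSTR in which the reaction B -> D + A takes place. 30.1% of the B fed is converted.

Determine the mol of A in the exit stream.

B reacted = 0.301 × 529 = 159.2 mol; ν_B = −1, so ξ = 159.2/1 = 159.2 mol.
Outlet amounts (n = n₀ + ν ξ):
  B: 529 − 1(159.2) = 369.8
  D: 0 + 1(159.2) = 159.2
  A: 0 + 1(159.2) = 159.2
  C: 1090 (inert)

159 mol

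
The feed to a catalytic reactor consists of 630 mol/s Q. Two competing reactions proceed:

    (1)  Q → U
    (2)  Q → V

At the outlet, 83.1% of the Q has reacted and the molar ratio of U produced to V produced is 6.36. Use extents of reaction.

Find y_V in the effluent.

Conversion of Q: Q consumed = 0.831 × 630 = 523.5 mol/s = 1ξ₁ + 1ξ₂.
Selectivity: 1ξ₁ / (1ξ₂) = 6.36 → ξ₁ = 6.36 ξ₂.
Substitute: (1·6.36 + 1) ξ₂ = 523.5 → ξ₂ = 71.13 mol/s, ξ₁ = 452.4 mol/s.
Outlet amounts (n = n₀ + Σ ν·ξ):
  Q: 630 − 1(452.4) − 1(71.13) = 106.5
  U: 0 + 1(452.4) = 452.4
  V: 0 + 1(71.13) = 71.13
Total out = 630 mol/s; y_V = 71.13 / 630 = 0.1129.

0.113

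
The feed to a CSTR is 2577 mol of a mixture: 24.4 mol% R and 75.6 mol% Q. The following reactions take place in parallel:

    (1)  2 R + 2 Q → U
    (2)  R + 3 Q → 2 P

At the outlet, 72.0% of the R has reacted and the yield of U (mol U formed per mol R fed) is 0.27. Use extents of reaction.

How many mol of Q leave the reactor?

1270 mol

Yield of U: 1ξ₁ / 628.8 = 0.27 → ξ₁ = 169.8 mol.
Conversion of R: 2ξ₁ + 1ξ₂ = 0.72 × 628.8 = 452.7 → ξ₂ = 113.2 mol.
Outlet amounts (n = n₀ + Σ ν·ξ):
  R: 628.8 − 2(169.8) − 1(113.2) = 176.1
  Q: 1948 − 2(169.8) − 3(113.2) = 1269
  U: 0 + 1(169.8) = 169.8
  P: 0 + 2(113.2) = 226.4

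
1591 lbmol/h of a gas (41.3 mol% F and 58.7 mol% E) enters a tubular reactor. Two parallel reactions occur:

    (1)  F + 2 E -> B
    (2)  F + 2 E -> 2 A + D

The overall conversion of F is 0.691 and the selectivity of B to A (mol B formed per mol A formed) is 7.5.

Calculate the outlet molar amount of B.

426 lbmol/h

Conversion of F: F consumed = 0.691 × 657.1 = 454 lbmol/h = 1ξ₁ + 1ξ₂.
Selectivity: 1ξ₁ / (2ξ₂) = 7.5 → ξ₁ = 15 ξ₂.
Substitute: (1·15 + 1) ξ₂ = 454 → ξ₂ = 28.38 lbmol/h, ξ₁ = 425.7 lbmol/h.
Outlet amounts (n = n₀ + Σ ν·ξ):
  F: 657.1 − 1(425.7) − 1(28.38) = 203
  E: 933.9 − 2(425.7) − 2(28.38) = 25.83
  B: 0 + 1(425.7) = 425.7
  A: 0 + 2(28.38) = 56.76
  D: 0 + 1(28.38) = 28.38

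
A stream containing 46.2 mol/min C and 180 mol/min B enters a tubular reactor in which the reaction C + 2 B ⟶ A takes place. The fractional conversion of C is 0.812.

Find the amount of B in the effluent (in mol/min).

C reacted = 0.812 × 46.2 = 37.51 mol/min; ν_C = −1, so ξ = 37.51/1 = 37.51 mol/min.
Outlet amounts (n = n₀ + ν ξ):
  C: 46.2 − 1(37.51) = 8.686
  B: 180 − 2(37.51) = 105
  A: 0 + 1(37.51) = 37.51

105 mol/min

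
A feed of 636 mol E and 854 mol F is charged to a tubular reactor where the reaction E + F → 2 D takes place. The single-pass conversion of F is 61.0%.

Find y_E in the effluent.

0.0772

F reacted = 0.61 × 854 = 520.9 mol; ν_F = −1, so ξ = 520.9/1 = 520.9 mol.
Outlet amounts (n = n₀ + ν ξ):
  E: 636 − 1(520.9) = 115.1
  F: 854 − 1(520.9) = 333.1
  D: 0 + 2(520.9) = 1042
Total out = 1490 mol; y_E = 115.1 / 1490 = 0.07722.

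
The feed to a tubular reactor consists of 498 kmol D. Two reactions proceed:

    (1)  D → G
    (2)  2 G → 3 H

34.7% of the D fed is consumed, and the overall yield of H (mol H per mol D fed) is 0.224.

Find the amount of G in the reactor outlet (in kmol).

Conversion of D: D consumed = 1ξ₁ = 0.347 × 498 → ξ₁ = 172.8 kmol.
Yield of H: 3ξ₂ / 498 = 0.224 → ξ₂ = 37.18 kmol.
Outlet amounts (n = n₀ + Σ ν·ξ):
  D: 498 − 1(172.8) = 325.2
  G: 0 + 1(172.8) − 2(37.18) = 98.44
  H: 0 + 3(37.18) = 111.6

98.4 kmol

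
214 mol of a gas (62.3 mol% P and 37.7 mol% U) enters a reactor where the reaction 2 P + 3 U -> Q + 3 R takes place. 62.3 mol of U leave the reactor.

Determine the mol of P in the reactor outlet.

For U: n = n₀ − 3ξ → 62.3 = 80.68 − 3ξ, giving ξ = 6.126 mol.
Outlet amounts (n = n₀ + ν ξ):
  P: 133.3 − 2(6.126) = 121.1
  U: 80.68 − 3(6.126) = 62.3
  Q: 0 + 1(6.126) = 6.126
  R: 0 + 3(6.126) = 18.38

121 mol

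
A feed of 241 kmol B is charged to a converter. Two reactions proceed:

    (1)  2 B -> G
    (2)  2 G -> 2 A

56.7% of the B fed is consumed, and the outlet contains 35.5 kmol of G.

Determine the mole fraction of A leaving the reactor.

0.19

Conversion of B: B consumed = 2ξ₁ = 0.567 × 241 → ξ₁ = 68.32 kmol.
G balance: n_G = 0 + 1ξ₁ − 2ξ₂ = 35.5 → ξ₂ = (1·68.32 − 35.5)/2 = 16.41 kmol.
Outlet amounts (n = n₀ + Σ ν·ξ):
  B: 241 − 2(68.32) = 104.4
  G: 0 + 1(68.32) − 2(16.41) = 35.5
  A: 0 + 2(16.41) = 32.82
Total out = 172.7 kmol; y_A = 32.82 / 172.7 = 0.1901.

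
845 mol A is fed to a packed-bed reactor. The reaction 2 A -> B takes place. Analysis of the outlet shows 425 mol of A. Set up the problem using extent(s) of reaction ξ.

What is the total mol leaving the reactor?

635 mol

For A: n = n₀ − 2ξ → 425 = 845 − 2ξ, giving ξ = 210 mol.
Outlet amounts (n = n₀ + ν ξ):
  A: 845 − 2(210) = 425
  B: 0 + 1(210) = 210
Total out = 425 + 210 = 635 mol.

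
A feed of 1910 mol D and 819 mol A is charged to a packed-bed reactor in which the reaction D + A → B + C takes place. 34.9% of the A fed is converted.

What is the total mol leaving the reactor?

2730 mol

A reacted = 0.349 × 819 = 285.8 mol; ν_A = −1, so ξ = 285.8/1 = 285.8 mol.
Outlet amounts (n = n₀ + ν ξ):
  D: 1910 − 1(285.8) = 1624
  A: 819 − 1(285.8) = 533.2
  B: 0 + 1(285.8) = 285.8
  C: 0 + 1(285.8) = 285.8
Total out = 1624 + 533.2 + 285.8 + 285.8 = 2729 mol.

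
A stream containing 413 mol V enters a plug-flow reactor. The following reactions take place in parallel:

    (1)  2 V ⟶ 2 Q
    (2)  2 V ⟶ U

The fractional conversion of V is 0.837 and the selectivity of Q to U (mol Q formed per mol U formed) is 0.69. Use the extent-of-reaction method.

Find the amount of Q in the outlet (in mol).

Conversion of V: V consumed = 0.837 × 413 = 345.7 mol = 2ξ₁ + 2ξ₂.
Selectivity: 2ξ₁ / (1ξ₂) = 0.69 → ξ₁ = 0.345 ξ₂.
Substitute: (2·0.345 + 2) ξ₂ = 345.7 → ξ₂ = 128.5 mol, ξ₁ = 44.33 mol.
Outlet amounts (n = n₀ + Σ ν·ξ):
  V: 413 − 2(44.33) − 2(128.5) = 67.32
  Q: 0 + 2(44.33) = 88.67
  U: 0 + 1(128.5) = 128.5

88.7 mol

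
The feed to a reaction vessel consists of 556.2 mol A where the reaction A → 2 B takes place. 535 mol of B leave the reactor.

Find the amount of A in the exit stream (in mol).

289 mol

For B: n = n₀ + 2ξ → 535 = 0 + 2ξ, giving ξ = 267.5 mol.
Outlet amounts (n = n₀ + ν ξ):
  A: 556.2 − 1(267.5) = 288.7
  B: 0 + 2(267.5) = 535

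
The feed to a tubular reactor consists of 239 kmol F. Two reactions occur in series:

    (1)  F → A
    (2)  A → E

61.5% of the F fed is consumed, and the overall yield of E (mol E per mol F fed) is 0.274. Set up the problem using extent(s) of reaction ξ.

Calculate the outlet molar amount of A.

Conversion of F: F consumed = 1ξ₁ = 0.615 × 239 → ξ₁ = 147 kmol.
Yield of E: 1ξ₂ / 239 = 0.274 → ξ₂ = 65.49 kmol.
Outlet amounts (n = n₀ + Σ ν·ξ):
  F: 239 − 1(147) = 92.02
  A: 0 + 1(147) − 1(65.49) = 81.5
  E: 0 + 1(65.49) = 65.49

81.5 kmol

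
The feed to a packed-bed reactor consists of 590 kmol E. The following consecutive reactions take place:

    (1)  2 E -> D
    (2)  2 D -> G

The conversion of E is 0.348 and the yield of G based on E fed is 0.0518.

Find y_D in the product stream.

Conversion of E: E consumed = 2ξ₁ = 0.348 × 590 → ξ₁ = 102.7 kmol.
Yield of G: 1ξ₂ / 590 = 0.0518 → ξ₂ = 30.56 kmol.
Outlet amounts (n = n₀ + Σ ν·ξ):
  E: 590 − 2(102.7) = 384.7
  D: 0 + 1(102.7) − 2(30.56) = 41.54
  G: 0 + 1(30.56) = 30.56
Total out = 456.8 kmol; y_D = 41.54 / 456.8 = 0.09093.

0.0909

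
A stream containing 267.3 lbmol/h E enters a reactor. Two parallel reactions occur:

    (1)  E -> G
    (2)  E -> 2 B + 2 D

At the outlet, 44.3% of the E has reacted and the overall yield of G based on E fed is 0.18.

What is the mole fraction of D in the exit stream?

0.294

Yield of G: 1ξ₁ / 267.3 = 0.18 → ξ₁ = 48.11 lbmol/h.
Conversion of E: 1ξ₁ + 1ξ₂ = 0.443 × 267.3 = 118.4 → ξ₂ = 70.3 lbmol/h.
Outlet amounts (n = n₀ + Σ ν·ξ):
  E: 267.3 − 1(48.11) − 1(70.3) = 148.9
  G: 0 + 1(48.11) = 48.11
  B: 0 + 2(70.3) = 140.6
  D: 0 + 2(70.3) = 140.6
Total out = 478.2 lbmol/h; y_D = 140.6 / 478.2 = 0.294.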